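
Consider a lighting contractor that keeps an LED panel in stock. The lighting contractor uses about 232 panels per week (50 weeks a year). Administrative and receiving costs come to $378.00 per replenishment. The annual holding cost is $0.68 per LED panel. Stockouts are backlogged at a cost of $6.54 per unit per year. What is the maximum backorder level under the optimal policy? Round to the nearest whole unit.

Annual demand D = 232 × 50 = 11,600.
With planned backorders, Q* = √(2DS/H) · √((H+B)/B).
√(2DS/H) = √(2 × 11,600 × 378 / 0.68) = 3591.166.
√((H+B)/B) = √((0.68+6.54)/6.54) = 1.0507.
Q* ≈ 3773.246.
S* = Q* · H/(H+B) = 3773.246 × 0.68/7.22 ≈ 355.375.

S* ≈ 355 panels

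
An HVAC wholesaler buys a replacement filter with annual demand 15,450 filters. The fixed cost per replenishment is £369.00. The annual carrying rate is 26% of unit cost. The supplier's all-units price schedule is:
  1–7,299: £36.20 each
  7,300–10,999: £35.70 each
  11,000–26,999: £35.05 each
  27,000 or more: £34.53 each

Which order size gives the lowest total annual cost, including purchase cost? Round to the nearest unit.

Q* ≈ 1,101 filters

Holding cost per unit per year at price C is H = 0.26·C.
Candidates are each tier's EOQ (if it falls in that tier) and each price-break quantity.
EOQ at £36.20 = 1100.7 (feasible in tier 1): TC = 15,450×£36.20 + (15,450/1100.7)×369 + (1100.7/2)×0.26×£36.20 = £569,649.37.
EOQ at £35.70 = 1108.3 < 7300, so use break Q=7300: TC = 15,450×£35.70 + (15,450/7300.0)×369 + (7300.0/2)×0.26×£35.70 = £586,225.27.
EOQ at £35.05 = 1118.6 < 11000, so use break Q=11000: TC = 15,450×£35.05 + (15,450/11000.0)×369 + (11000.0/2)×0.26×£35.05 = £592,162.28.
EOQ at £34.53 = 1127.0 < 27000, so use break Q=27000: TC = 15,450×£34.53 + (15,450/27000.0)×369 + (27000.0/2)×0.26×£34.53 = £654,899.95.
Lowest total cost is £569,649.37 at Q = 1100.7.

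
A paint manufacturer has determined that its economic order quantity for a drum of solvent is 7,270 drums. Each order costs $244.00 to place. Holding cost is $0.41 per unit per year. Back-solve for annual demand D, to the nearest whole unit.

The basic EOQ model gives Q* = √(2DS/H); rearrange for the unknown.
From Q* = √(2DS/H): D = Q*²H / (2S) = 7,270² × 0.41 / (2 × 244) = 44405.100.

D ≈ 44,405 drums per year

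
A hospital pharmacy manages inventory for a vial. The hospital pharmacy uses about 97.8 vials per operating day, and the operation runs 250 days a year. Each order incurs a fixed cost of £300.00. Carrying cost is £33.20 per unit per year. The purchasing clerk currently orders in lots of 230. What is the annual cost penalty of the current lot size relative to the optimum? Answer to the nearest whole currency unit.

Extra cost ≈ £13,640 per year

Annual demand D = 97.8 × 250 = 24,450.
EOQ = √(2DS/H) = √(2 × 24,450 × 300 / 33.2) ≈ 664.73.
Cost at Q* = (D/Q*)S + (Q*/2)H = √(2DSH) ≈ £22,069.07.
Cost at Q = 230: (24,450/230)×300 + (230/2)×33.2 = £31,891.30 + £3,818.00 = £35,709.30.
Excess = £35,709.30 − £22,069.07 = £13,640.23.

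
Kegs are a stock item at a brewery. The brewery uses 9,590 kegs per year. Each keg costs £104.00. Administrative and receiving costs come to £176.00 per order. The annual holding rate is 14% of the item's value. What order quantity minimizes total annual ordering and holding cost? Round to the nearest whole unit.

Holding cost H = 0.14 × £104.00 = £14.5600 per unit per year.
EOQ = √(2DS / H) = √(2 × 9,590 × 176 / 14.56).
= √(3,375,680 / 14.56) = √231,846.1538 ≈ 481.504.

Q* ≈ 482 kegs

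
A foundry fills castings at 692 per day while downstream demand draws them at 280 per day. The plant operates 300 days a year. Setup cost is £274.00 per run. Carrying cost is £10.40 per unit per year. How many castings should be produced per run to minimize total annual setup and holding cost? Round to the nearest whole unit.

Annual demand D = 280 × 300 = 84,000.
Production build-up factor (1 − d/p) = 1 − 280/692 = 0.5954.
Q* = √(2DS / (H(1 − d/p))) = √(2 × 84,000 × 274 / (10.4 × 0.5954)).
= √(46,032,000 / 6.1919) ≈ 2726.577.

Q* ≈ 2,727 castings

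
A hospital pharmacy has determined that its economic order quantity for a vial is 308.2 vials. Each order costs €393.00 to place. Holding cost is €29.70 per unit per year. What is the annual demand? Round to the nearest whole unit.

D ≈ 3,589 vials per year

Invert the EOQ relation Q*² = 2DS/H.
From Q* = √(2DS/H): D = Q*²H / (2S) = 308.2² × 29.7 / (2 × 393) = 3589.213.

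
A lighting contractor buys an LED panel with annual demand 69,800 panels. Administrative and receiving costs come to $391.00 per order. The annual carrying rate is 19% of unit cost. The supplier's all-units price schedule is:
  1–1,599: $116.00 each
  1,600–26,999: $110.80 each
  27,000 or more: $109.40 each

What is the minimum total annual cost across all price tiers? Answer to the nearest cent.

Holding cost per unit per year at price C is H = 0.19·C.
Candidates are each tier's EOQ (if it falls in that tier) and each price-break quantity.
EOQ at $116.00 = 1573.7 (feasible in tier 1): TC = 69,800×$116.00 + (69,800/1573.7)×391 + (1573.7/2)×0.19×$116.00 = $8,131,484.62.
EOQ at $110.80 = 1610.2 (feasible in tier 2): TC = 69,800×$110.80 + (69,800/1610.2)×391 + (1610.2/2)×0.19×$110.80 = $7,767,738.29.
EOQ at $109.40 = 1620.5 < 27000, so use break Q=27000: TC = 69,800×$109.40 + (69,800/27000.0)×391 + (27000.0/2)×0.19×$109.40 = $7,917,741.81.
Lowest total cost among the candidates is at Q = 1610.2.

TC* ≈ $7,767,738.29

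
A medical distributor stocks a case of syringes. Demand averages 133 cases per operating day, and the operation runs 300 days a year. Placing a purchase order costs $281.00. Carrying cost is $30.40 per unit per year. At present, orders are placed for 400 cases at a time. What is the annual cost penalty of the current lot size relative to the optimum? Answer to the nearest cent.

Annual demand D = 133 × 300 = 39,900.
EOQ = √(2DS/H) = √(2 × 39,900 × 281 / 30.4) ≈ 858.85.
Cost at Q* = (D/Q*)S + (Q*/2)H = √(2DSH) ≈ $26,109.07.
Cost at Q = 400: (39,900/400)×281 + (400/2)×30.4 = $28,029.75 + $6,080.00 = $34,109.75.
Excess = $34,109.75 − $26,109.07 = $8,000.68.

Extra cost ≈ $8,000.68 per year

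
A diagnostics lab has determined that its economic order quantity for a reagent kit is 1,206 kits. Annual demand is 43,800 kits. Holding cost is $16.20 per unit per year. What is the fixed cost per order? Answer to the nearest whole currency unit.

Squaring Q* = √(2DS/H) gives Q*² = 2DS/H.
From Q* = √(2DS/H): S = Q*²H / (2D) = 1,206² × 16.2 / (2 × 43,800) = 268.9710.

S ≈ $269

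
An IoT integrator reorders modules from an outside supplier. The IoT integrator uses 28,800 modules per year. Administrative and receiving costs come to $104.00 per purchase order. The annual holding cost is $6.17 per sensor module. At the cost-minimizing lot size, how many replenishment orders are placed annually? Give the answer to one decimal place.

N ≈ 29.2 orders per year

EOQ = √(2DS/H) = √(2 × 28,800 × 104 / 6.17) ≈ 985.34.
Orders per year = D / Q* = 28,800 / 985.34 ≈ 29.229.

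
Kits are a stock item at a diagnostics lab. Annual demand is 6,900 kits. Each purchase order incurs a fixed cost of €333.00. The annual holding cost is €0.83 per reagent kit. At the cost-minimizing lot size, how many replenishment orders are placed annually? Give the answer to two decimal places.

N ≈ 2.93 orders per year

Q* = √(2DS/H) = √(2 × 6,900 × 333 / 0.83) ≈ 2353.00.
Orders per year = D / Q* = 6,900 / 2353.00 ≈ 2.932.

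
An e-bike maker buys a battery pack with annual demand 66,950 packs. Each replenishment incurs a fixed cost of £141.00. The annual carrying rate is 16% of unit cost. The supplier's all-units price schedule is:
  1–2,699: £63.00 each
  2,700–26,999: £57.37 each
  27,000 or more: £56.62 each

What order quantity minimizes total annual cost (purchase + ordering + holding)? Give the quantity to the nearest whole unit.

Holding cost per unit per year at price C is H = 0.16·C.
Evaluate total cost at each tier's feasible EOQ or, if the EOQ is below the tier, at the tier's minimum quantity.
EOQ at £63.00 = 1368.6 (feasible in tier 1): TC = 66,950×£63.00 + (66,950/1368.6)×141 + (1368.6/2)×0.16×£63.00 = £4,231,645.27.
EOQ at £57.37 = 1434.2 < 2700, so use break Q=2700: TC = 66,950×£57.37 + (66,950/2700.0)×141 + (2700.0/2)×0.16×£57.37 = £3,856,809.70.
EOQ at £56.62 = 1443.6 < 27000, so use break Q=27000: TC = 66,950×£56.62 + (66,950/27000.0)×141 + (27000.0/2)×0.16×£56.62 = £3,913,357.83.
Lowest total cost is £3,856,809.70 at Q = 2700.0.

Q* ≈ 2,700 packs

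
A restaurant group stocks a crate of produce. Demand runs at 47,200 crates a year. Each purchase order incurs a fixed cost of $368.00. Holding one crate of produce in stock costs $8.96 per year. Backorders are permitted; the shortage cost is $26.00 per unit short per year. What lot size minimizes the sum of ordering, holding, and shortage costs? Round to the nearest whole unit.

Q* ≈ 2,283 crates

With planned backorders, Q* = √(2DS/H) · √((H+B)/B).
√(2DS/H) = √(2 × 47,200 × 368 / 8.96) = 1969.046.
√((H+B)/B) = √((8.96+26)/26) = 1.1596.
Q* ≈ 2283.258.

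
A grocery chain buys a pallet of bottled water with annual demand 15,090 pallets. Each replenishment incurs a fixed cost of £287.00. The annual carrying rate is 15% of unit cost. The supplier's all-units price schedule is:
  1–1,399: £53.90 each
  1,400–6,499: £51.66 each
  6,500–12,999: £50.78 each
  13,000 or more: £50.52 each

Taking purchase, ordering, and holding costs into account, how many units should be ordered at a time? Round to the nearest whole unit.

Q* ≈ 1,400 pallets

Holding cost per unit per year at price C is H = 0.15·C.
Evaluate total cost at each tier's feasible EOQ or, if the EOQ is below the tier, at the tier's minimum quantity.
EOQ at £53.90 = 1035.0 (feasible in tier 1): TC = 15,090×£53.90 + (15,090/1035.0)×287 + (1035.0/2)×0.15×£53.90 = £821,719.36.
EOQ at £51.66 = 1057.3 < 1400, so use break Q=1400: TC = 15,090×£51.66 + (15,090/1400.0)×287 + (1400.0/2)×0.15×£51.66 = £788,067.15.
EOQ at £50.78 = 1066.4 < 6500, so use break Q=6500: TC = 15,090×£50.78 + (15,090/6500.0)×287 + (6500.0/2)×0.15×£50.78 = £791,691.73.
EOQ at £50.52 = 1069.1 < 13000, so use break Q=13000: TC = 15,090×£50.52 + (15,090/13000.0)×287 + (13000.0/2)×0.15×£50.52 = £811,936.94.
Lowest total cost is £788,067.15 at Q = 1400.0.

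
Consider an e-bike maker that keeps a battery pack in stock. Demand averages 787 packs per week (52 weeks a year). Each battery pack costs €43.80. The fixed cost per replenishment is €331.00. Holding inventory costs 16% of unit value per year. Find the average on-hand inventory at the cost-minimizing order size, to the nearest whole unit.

Average inventory ≈ 983 packs

Annual demand D = 787 × 52 = 40,924.
Holding cost H = 0.16 × €43.80 = €7.0080 per unit per year.
The optimal lot size = √(2DS/H) = √(2 × 40,924 × 331 / 7.008) ≈ 1966.17.
Average inventory = Q*/2 ≈ 1966.17 / 2 = 983.085.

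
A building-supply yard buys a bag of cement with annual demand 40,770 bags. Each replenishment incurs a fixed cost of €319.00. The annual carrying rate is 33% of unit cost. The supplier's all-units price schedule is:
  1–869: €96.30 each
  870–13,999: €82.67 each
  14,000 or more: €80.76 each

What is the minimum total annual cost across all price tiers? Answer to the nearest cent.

TC* ≈ €3,397,094.51

Holding cost per unit per year at price C is H = 0.33·C.
For each price level, check whether its EOQ is feasible; otherwise the best quantity at that price is the breakpoint.
Tier 1 (€96.30): EOQ = 904.7 exceeds tier's upper bound 869, so this tier is dominated.
EOQ at €82.67 = 976.4 (feasible in tier 2): TC = 40,770×€82.67 + (40,770/976.4)×319 + (976.4/2)×0.33×€82.67 = €3,397,094.51.
EOQ at €80.76 = 987.9 < 14000, so use break Q=14000: TC = 40,770×€80.76 + (40,770/14000.0)×319 + (14000.0/2)×0.33×€80.76 = €3,480,069.77.
Lowest total cost among the candidates is at Q = 976.4.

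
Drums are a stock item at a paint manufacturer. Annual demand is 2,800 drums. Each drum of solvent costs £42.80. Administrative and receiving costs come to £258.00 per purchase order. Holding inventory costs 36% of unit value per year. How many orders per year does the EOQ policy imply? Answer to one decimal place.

Holding cost H = 0.36 × £42.80 = £15.4080 per unit per year.
EOQ = √(2DS/H) = √(2 × 2,800 × 258 / 15.408) ≈ 306.22.
Orders per year = D / Q* = 2,800 / 306.22 ≈ 9.144.

N ≈ 9.1 orders per year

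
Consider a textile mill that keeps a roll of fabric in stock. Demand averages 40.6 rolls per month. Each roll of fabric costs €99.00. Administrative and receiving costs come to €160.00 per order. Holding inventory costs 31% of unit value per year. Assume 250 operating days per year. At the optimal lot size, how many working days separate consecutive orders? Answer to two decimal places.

Annual demand D = 40.6 × 12 = 487.2.
Holding cost H = 0.31 × €99.00 = €30.6900 per unit per year.
EOQ = √(2DS/H) = √(2 × 487.2 × 160 / 30.69) ≈ 71.27.
Cycle time = Q*/D × 250 = 71.27 / 487.2 × 250 ≈ 36.573 days.

T ≈ 36.57 days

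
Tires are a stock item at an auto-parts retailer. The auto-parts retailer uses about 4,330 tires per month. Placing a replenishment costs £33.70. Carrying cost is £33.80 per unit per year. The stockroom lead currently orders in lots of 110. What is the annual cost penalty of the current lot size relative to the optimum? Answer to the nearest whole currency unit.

Extra cost ≈ £6,898 per year

Annual demand D = 4,330 × 12 = 51,960.
EOQ = √(2DS/H) = √(2 × 51,960 × 33.7 / 33.8) ≈ 321.89.
Cost at Q* = (D/Q*)S + (Q*/2)H = √(2DSH) ≈ £10,879.85.
Cost at Q = 110: (51,960/110)×33.7 + (110/2)×33.8 = £15,918.65 + £1,859.00 = £17,777.65.
Excess = £17,777.65 − £10,879.85 = £6,897.81.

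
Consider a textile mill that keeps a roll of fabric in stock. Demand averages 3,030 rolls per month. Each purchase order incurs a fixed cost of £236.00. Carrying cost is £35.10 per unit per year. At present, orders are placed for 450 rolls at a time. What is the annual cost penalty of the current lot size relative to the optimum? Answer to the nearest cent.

Annual demand D = 3,030 × 12 = 36,360.
EOQ = √(2DS/H) = √(2 × 36,360 × 236 / 35.1) ≈ 699.25.
Cost at Q* = (D/Q*)S + (Q*/2)H = √(2DSH) ≈ £24,543.50.
Cost at Q = 450: (36,360/450)×236 + (450/2)×35.1 = £19,068.80 + £7,897.50 = £26,966.30.
Excess = £26,966.30 − £24,543.50 = £2,422.80.

Extra cost ≈ £2,422.80 per year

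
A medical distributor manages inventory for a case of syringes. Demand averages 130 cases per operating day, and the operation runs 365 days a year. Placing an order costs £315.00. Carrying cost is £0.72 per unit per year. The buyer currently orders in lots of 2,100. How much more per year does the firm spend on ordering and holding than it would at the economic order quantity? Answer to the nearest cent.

Extra cost ≈ £3,234.18 per year

Annual demand D = 130 × 365 = 47,450.
EOQ = √(2DS/H) = √(2 × 47,450 × 315 / 0.72) ≈ 6443.50.
Cost at Q* = (D/Q*)S + (Q*/2)H = √(2DSH) ≈ £4,639.32.
Cost at Q = 2,100: (47,450/2,100)×315 + (2,100/2)×0.72 = £7,117.50 + £756.00 = £7,873.50.
Excess = £7,873.50 − £4,639.32 = £3,234.18.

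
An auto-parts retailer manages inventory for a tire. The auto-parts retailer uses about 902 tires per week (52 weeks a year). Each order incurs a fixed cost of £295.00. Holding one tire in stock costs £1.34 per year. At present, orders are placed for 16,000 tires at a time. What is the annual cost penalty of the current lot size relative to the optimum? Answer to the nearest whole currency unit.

Extra cost ≈ £5,495 per year

Annual demand D = 902 × 52 = 46,904.
EOQ = √(2DS/H) = √(2 × 46,904 × 295 / 1.34) ≈ 4544.42.
Cost at Q* = (D/Q*)S + (Q*/2)H = √(2DSH) ≈ £6,089.52.
Cost at Q = 16,000: (46,904/16,000)×295 + (16,000/2)×1.34 = £864.79 + £10,720.00 = £11,584.79.
Excess = £11,584.79 − £6,089.52 = £5,495.27.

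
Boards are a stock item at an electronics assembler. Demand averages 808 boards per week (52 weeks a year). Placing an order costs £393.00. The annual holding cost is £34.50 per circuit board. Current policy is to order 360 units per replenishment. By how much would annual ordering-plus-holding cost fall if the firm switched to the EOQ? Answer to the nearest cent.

Annual demand D = 808 × 52 = 42,016.
EOQ = √(2DS/H) = √(2 × 42,016 × 393 / 34.5) ≈ 978.38.
Cost at Q* = (D/Q*)S + (Q*/2)H = √(2DSH) ≈ £33,754.23.
Cost at Q = 360: (42,016/360)×393 + (360/2)×34.5 = £45,867.47 + £6,210.00 = £52,077.47.
Excess = £52,077.47 − £33,754.23 = £18,323.24.

Extra cost ≈ £18,323.24 per year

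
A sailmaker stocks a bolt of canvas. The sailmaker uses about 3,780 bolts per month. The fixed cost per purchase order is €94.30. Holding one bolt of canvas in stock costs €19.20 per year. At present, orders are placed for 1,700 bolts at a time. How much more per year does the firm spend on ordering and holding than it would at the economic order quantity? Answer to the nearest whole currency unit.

Extra cost ≈ €6,020 per year

Annual demand D = 3,780 × 12 = 45,360.
EOQ = √(2DS/H) = √(2 × 45,360 × 94.3 / 19.2) ≈ 667.51.
Cost at Q* = (D/Q*)S + (Q*/2)H = √(2DSH) ≈ €12,816.16.
Cost at Q = 1,700: (45,360/1,700)×94.3 + (1,700/2)×19.2 = €2,516.15 + €16,320.00 = €18,836.15.
Excess = €18,836.15 − €12,816.16 = €6,019.98.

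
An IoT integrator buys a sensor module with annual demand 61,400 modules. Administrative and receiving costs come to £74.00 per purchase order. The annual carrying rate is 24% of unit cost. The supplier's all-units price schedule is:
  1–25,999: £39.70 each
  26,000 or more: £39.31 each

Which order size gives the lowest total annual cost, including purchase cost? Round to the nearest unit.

Holding cost per unit per year at price C is H = 0.24·C.
Evaluate total cost at each tier's feasible EOQ or, if the EOQ is below the tier, at the tier's minimum quantity.
EOQ at £39.70 = 976.6 (feasible in tier 1): TC = 61,400×£39.70 + (61,400/976.6)×74 + (976.6/2)×0.24×£39.70 = £2,446,884.99.
EOQ at £39.31 = 981.4 < 26000, so use break Q=26000: TC = 61,400×£39.31 + (61,400/26000.0)×74 + (26000.0/2)×0.24×£39.31 = £2,536,455.95.
Lowest total cost is £2,446,884.99 at Q = 976.6.

Q* ≈ 977 modules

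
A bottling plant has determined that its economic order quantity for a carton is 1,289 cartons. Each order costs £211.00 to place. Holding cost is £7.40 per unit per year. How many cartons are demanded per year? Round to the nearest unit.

D ≈ 29,136 cartons per year

Squaring Q* = √(2DS/H) gives Q*² = 2DS/H.
From Q* = √(2DS/H): D = Q*²H / (2S) = 1,289² × 7.4 / (2 × 211) = 29135.676.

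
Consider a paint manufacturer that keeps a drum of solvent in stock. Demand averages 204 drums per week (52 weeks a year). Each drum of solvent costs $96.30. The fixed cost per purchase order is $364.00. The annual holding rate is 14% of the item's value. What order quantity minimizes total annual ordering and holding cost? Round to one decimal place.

Q* ≈ 756.8 drums

Annual demand D = 204 × 52 = 10,608.
Holding cost H = 0.14 × $96.30 = $13.4820 per unit per year.
EOQ = √(2DS / H) = √(2 × 10,608 × 364 / 13.482).
= √(7,722,624 / 13.482) = √572,809.9688 ≈ 756.842.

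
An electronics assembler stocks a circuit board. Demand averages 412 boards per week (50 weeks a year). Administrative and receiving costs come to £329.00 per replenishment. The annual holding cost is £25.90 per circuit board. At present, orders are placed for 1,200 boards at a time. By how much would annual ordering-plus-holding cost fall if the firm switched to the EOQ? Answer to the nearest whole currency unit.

Extra cost ≈ £2,451 per year

Annual demand D = 412 × 50 = 20,600.
EOQ = √(2DS/H) = √(2 × 20,600 × 329 / 25.9) ≈ 723.43.
Cost at Q* = (D/Q*)S + (Q*/2)H = √(2DSH) ≈ £18,736.84.
Cost at Q = 1,200: (20,600/1,200)×329 + (1,200/2)×25.9 = £5,647.83 + £15,540.00 = £21,187.83.
Excess = £21,187.83 − £18,736.84 = £2,450.99.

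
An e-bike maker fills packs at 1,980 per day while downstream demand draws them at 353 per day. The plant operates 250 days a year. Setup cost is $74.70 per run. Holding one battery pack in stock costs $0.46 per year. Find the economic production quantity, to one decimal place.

Annual demand D = 353 × 250 = 88,250.
Production build-up factor (1 − d/p) = 1 − 353/1,980 = 0.8217.
Q* = √(2DS / (H(1 − d/p))) = √(2 × 88,250 × 74.7 / (0.46 × 0.8217)).
= √(13,184,550 / 0.378) ≈ 5905.988.

Q* ≈ 5,906.0 packs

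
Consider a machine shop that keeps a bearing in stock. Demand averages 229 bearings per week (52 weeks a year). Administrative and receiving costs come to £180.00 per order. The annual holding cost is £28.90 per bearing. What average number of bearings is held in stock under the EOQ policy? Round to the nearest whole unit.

Average inventory ≈ 193 bearings

Annual demand D = 229 × 52 = 11,908.
The optimal lot size = √(2DS/H) = √(2 × 11,908 × 180 / 28.9) ≈ 385.14.
Average inventory = Q*/2 ≈ 385.14 / 2 = 192.571.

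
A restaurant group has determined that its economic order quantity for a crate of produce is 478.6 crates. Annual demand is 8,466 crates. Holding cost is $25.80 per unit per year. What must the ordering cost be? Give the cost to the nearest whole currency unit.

The basic EOQ model gives Q* = √(2DS/H); rearrange for the unknown.
From Q* = √(2DS/H): S = Q*²H / (2D) = 478.6² × 25.8 / (2 × 8,466) = 349.0252.

S ≈ $349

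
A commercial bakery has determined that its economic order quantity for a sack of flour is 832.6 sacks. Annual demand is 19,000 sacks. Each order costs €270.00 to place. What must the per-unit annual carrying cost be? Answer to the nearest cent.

H ≈ €14.80

The basic EOQ model gives Q* = √(2DS/H); rearrange for the unknown.
From Q* = √(2DS/H): H = 2DS / Q*² = 2 × 19,000 × 270 / 832.6² = 14.8004.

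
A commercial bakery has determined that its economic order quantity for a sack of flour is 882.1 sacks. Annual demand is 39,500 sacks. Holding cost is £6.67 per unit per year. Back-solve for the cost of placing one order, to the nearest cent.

Invert the EOQ relation Q*² = 2DS/H.
From Q* = √(2DS/H): S = Q*²H / (2D) = 882.1² × 6.67 / (2 × 39,500) = 65.6953.

S ≈ £65.70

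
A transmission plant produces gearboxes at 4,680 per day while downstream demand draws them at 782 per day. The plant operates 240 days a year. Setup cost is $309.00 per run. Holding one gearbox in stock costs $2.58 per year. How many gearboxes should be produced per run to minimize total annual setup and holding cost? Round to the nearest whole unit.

Annual demand D = 782 × 240 = 187,680.
Production build-up factor (1 − d/p) = 1 − 782/4,680 = 0.8329.
Q* = √(2DS / (H(1 − d/p))) = √(2 × 187,680 × 309 / (2.58 × 0.8329)).
= √(115,986,240 / 2.1489) ≈ 7346.752.

Q* ≈ 7,347 gearboxes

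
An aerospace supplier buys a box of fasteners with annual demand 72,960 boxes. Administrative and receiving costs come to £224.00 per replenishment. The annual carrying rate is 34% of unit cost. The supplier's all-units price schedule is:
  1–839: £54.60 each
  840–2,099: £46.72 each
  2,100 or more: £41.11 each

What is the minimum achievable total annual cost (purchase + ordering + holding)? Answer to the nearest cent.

TC* ≈ £3,021,844.27

Holding cost per unit per year at price C is H = 0.34·C.
Candidates are each tier's EOQ (if it falls in that tier) and each price-break quantity.
Tier 1 (£54.60): EOQ = 1326.9 exceeds tier's upper bound 839, so this tier is dominated.
EOQ at £46.72 = 1434.5 (feasible in tier 2): TC = 72,960×£46.72 + (72,960/1434.5)×224 + (1434.5/2)×0.34×£46.72 = £3,431,477.42.
EOQ at £41.11 = 1529.2 < 2100, so use break Q=2100: TC = 72,960×£41.11 + (72,960/2100.0)×224 + (2100.0/2)×0.34×£41.11 = £3,021,844.27.
Lowest total cost among the candidates is at Q = 2100.0.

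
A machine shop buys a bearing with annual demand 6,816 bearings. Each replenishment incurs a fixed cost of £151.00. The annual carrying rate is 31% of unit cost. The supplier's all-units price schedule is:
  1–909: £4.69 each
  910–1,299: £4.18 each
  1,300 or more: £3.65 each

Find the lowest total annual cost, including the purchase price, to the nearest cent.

Holding cost per unit per year at price C is H = 0.31·C.
Candidates are each tier's EOQ (if it falls in that tier) and each price-break quantity.
Tier 1 (£4.69): EOQ = 1189.9 exceeds tier's upper bound 909, so this tier is dominated.
EOQ at £4.18 = 1260.4 (feasible in tier 2): TC = 6,816×£4.18 + (6,816/1260.4)×151 + (1260.4/2)×0.31×£4.18 = £30,124.07.
EOQ at £3.65 = 1348.8 (feasible in tier 3): TC = 6,816×£3.65 + (6,816/1348.8)×151 + (1348.8/2)×0.31×£3.65 = £26,404.54.
Lowest total cost among the candidates is at Q = 1348.8.

TC* ≈ £26,404.54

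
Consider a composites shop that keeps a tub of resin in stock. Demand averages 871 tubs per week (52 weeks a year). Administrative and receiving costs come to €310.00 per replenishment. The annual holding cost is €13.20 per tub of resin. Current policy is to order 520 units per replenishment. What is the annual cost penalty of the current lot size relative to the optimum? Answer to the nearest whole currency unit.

Extra cost ≈ €11,180 per year

Annual demand D = 871 × 52 = 45,292.
EOQ = √(2DS/H) = √(2 × 45,292 × 310 / 13.2) ≈ 1458.54.
Cost at Q* = (D/Q*)S + (Q*/2)H = √(2DSH) ≈ €19,252.78.
Cost at Q = 520: (45,292/520)×310 + (520/2)×13.2 = €27,001.00 + €3,432.00 = €30,433.00.
Excess = €30,433.00 − €19,252.78 = €11,180.22.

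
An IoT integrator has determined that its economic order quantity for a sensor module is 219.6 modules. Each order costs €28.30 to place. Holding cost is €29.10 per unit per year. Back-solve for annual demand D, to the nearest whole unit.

Invert the EOQ relation Q*² = 2DS/H.
From Q* = √(2DS/H): D = Q*²H / (2S) = 219.6² × 29.1 / (2 × 28.3) = 24793.694.

D ≈ 24,794 modules per year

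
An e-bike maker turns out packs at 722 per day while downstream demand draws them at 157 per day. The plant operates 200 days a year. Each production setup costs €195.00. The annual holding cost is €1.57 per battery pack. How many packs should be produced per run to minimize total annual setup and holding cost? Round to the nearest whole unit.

Q* ≈ 3,157 packs

Annual demand D = 157 × 200 = 31,400.
Production build-up factor (1 − d/p) = 1 − 157/722 = 0.7825.
Q* = √(2DS / (H(1 − d/p))) = √(2 × 31,400 × 195 / (1.57 × 0.7825)).
= √(12,246,000 / 1.2286) ≈ 3157.124.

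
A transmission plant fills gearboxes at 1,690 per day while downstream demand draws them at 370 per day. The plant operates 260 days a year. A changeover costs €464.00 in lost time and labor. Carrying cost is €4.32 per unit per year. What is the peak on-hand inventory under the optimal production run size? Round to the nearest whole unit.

I_max ≈ 4,018 gearboxes

Annual demand D = 370 × 260 = 96,200.
Production build-up factor (1 − d/p) = 1 − 370/1,690 = 0.7811.
Q* = √(2DS / (H(1 − d/p))) = √(2 × 96,200 × 464 / (4.32 × 0.7811)).
= √(89,273,600 / 3.3742) ≈ 5143.705.
Maximum inventory = Q*(1 − d/p) = 5143.705 × 0.7811 ≈ 4017.568.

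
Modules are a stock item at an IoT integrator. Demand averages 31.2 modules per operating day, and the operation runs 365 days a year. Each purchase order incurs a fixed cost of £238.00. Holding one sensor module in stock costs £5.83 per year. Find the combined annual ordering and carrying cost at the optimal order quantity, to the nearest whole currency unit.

Annual demand D = 31.2 × 365 = 11,388.
The optimal lot size = √(2DS/H) = √(2 × 11,388 × 238 / 5.83) ≈ 964.26.
At Q*, ordering cost (D/Q*)S equals holding cost (Q*/2)H, each = √(DSH/2).
Minimum total = √(2DSH) = √(2 × 11,388 × 238 × 5.83) ≈ 5621.620.

TC* ≈ £5,622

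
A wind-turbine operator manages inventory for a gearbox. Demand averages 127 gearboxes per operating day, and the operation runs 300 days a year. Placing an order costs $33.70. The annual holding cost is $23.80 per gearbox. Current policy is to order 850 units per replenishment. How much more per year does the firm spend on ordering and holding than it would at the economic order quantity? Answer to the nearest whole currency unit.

Annual demand D = 127 × 300 = 38,100.
EOQ = √(2DS/H) = √(2 × 38,100 × 33.7 / 23.8) ≈ 328.48.
Cost at Q* = (D/Q*)S + (Q*/2)H = √(2DSH) ≈ $7,817.73.
Cost at Q = 850: (38,100/850)×33.7 + (850/2)×23.8 = $1,510.55 + $10,115.00 = $11,625.55.
Excess = $11,625.55 − $7,817.73 = $3,807.82.

Extra cost ≈ $3,808 per year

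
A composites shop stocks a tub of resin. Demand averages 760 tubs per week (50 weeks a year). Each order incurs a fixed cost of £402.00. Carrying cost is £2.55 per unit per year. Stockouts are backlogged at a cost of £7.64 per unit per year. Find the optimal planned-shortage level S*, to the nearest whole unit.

S* ≈ 1,000 tubs

Annual demand D = 760 × 50 = 38,000.
With planned backorders, Q* = √(2DS/H) · √((H+B)/B).
√(2DS/H) = √(2 × 38,000 × 402 / 2.55) = 3461.384.
√((H+B)/B) = √((2.55+7.64)/7.64) = 1.1549.
Q* ≈ 3997.515.
S* = Q* · H/(H+B) = 3997.515 × 2.55/10.19 ≈ 1000.360.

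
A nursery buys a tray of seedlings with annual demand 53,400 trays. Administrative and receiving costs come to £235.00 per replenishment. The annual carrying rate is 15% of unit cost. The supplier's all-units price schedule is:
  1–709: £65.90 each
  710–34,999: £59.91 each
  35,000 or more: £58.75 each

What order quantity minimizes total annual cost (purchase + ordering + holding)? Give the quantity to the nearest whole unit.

Q* ≈ 1,671 trays

Holding cost per unit per year at price C is H = 0.15·C.
For each price level, check whether its EOQ is feasible; otherwise the best quantity at that price is the breakpoint.
Tier 1 (£65.90): EOQ = 1593.4 exceeds tier's upper bound 709, so this tier is dominated.
EOQ at £59.91 = 1671.2 (feasible in tier 2): TC = 53,400×£59.91 + (53,400/1671.2)×235 + (1671.2/2)×0.15×£59.91 = £3,214,212.09.
EOQ at £58.75 = 1687.6 < 35000, so use break Q=35000: TC = 53,400×£58.75 + (53,400/35000.0)×235 + (35000.0/2)×0.15×£58.75 = £3,291,827.29.
Lowest total cost is £3,214,212.09 at Q = 1671.2.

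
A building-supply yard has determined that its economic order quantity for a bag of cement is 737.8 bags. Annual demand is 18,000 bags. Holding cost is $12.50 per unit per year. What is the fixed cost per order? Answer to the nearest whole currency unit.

S ≈ $189

Squaring Q* = √(2DS/H) gives Q*² = 2DS/H.
From Q* = √(2DS/H): S = Q*²H / (2D) = 737.8² × 12.5 / (2 × 18,000) = 189.0100.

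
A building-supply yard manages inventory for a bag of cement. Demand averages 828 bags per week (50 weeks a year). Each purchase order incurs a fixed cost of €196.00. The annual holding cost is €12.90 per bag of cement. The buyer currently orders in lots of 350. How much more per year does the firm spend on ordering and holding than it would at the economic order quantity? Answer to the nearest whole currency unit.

Extra cost ≈ €10,973 per year

Annual demand D = 828 × 50 = 41,400.
EOQ = √(2DS/H) = √(2 × 41,400 × 196 / 12.9) ≈ 1121.63.
Cost at Q* = (D/Q*)S + (Q*/2)H = √(2DSH) ≈ €14,468.98.
Cost at Q = 350: (41,400/350)×196 + (350/2)×12.9 = €23,184.00 + €2,257.50 = €25,441.50.
Excess = €25,441.50 − €14,468.98 = €10,972.52.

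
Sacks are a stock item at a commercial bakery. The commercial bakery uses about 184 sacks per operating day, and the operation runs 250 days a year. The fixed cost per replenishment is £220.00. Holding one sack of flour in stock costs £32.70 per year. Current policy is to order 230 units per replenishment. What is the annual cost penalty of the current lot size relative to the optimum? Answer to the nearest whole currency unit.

Annual demand D = 184 × 250 = 46,000.
EOQ = √(2DS/H) = √(2 × 46,000 × 220 / 32.7) ≈ 786.74.
Cost at Q* = (D/Q*)S + (Q*/2)H = √(2DSH) ≈ £25,726.41.
Cost at Q = 230: (46,000/230)×220 + (230/2)×32.7 = £44,000.00 + £3,760.50 = £47,760.50.
Excess = £47,760.50 − £25,726.41 = £22,034.09.

Extra cost ≈ £22,034 per year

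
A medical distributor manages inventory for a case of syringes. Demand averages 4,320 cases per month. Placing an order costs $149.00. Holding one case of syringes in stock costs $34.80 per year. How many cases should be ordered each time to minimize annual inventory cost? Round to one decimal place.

Annual demand D = 4,320 × 12 = 51,840.
EOQ = √(2DS / H) = √(2 × 51,840 × 149 / 34.8).
= √(15,448,320 / 34.8) = √443,917.2414 ≈ 666.271.

Q* ≈ 666.3 cases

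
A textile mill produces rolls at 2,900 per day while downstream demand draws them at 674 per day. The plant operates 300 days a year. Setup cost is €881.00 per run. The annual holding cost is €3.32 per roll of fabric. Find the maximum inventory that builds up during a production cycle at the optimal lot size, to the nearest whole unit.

Annual demand D = 674 × 300 = 202,200.
Production build-up factor (1 − d/p) = 1 − 674/2,900 = 0.7676.
Q* = √(2DS / (H(1 − d/p))) = √(2 × 202,200 × 881 / (3.32 × 0.7676)).
= √(356,276,400 / 2.5484) ≈ 11823.904.
Maximum inventory = Q*(1 − d/p) = 11823.904 × 0.7676 ≈ 9075.866.

I_max ≈ 9,076 rolls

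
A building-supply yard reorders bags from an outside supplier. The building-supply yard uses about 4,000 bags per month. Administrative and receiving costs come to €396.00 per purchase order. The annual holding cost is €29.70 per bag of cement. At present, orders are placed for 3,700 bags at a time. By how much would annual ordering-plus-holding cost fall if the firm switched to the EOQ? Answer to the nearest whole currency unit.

Extra cost ≈ €26,481 per year

Annual demand D = 4,000 × 12 = 48,000.
EOQ = √(2DS/H) = √(2 × 48,000 × 396 / 29.7) ≈ 1131.37.
Cost at Q* = (D/Q*)S + (Q*/2)H = √(2DSH) ≈ €33,601.71.
Cost at Q = 3,700: (48,000/3,700)×396 + (3,700/2)×29.7 = €5,137.30 + €54,945.00 = €60,082.30.
Excess = €60,082.30 − €33,601.71 = €26,480.58.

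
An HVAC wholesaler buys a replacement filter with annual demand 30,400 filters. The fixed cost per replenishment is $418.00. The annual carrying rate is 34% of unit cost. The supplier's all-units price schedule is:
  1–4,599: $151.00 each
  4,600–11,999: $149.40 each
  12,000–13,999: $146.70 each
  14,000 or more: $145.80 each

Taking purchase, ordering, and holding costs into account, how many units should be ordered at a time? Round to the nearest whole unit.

Q* ≈ 704 filters

Holding cost per unit per year at price C is H = 0.34·C.
Evaluate total cost at each tier's feasible EOQ or, if the EOQ is below the tier, at the tier's minimum quantity.
EOQ at $151.00 = 703.6 (feasible in tier 1): TC = 30,400×$151.00 + (30,400/703.6)×418 + (703.6/2)×0.34×$151.00 = $4,626,521.67.
EOQ at $149.40 = 707.3 < 4600, so use break Q=4600: TC = 30,400×$149.40 + (30,400/4600.0)×418 + (4600.0/2)×0.34×$149.40 = $4,661,353.23.
EOQ at $146.70 = 713.8 < 12000, so use break Q=12000: TC = 30,400×$146.70 + (30,400/12000.0)×418 + (12000.0/2)×0.34×$146.70 = $4,760,006.93.
EOQ at $145.80 = 716.0 < 14000, so use break Q=14000: TC = 30,400×$145.80 + (30,400/14000.0)×418 + (14000.0/2)×0.34×$145.80 = $4,780,231.66.
Lowest total cost is $4,626,521.67 at Q = 703.6.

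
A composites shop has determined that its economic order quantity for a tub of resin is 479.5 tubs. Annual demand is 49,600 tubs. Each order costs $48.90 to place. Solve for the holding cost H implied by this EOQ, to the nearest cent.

The basic EOQ model gives Q* = √(2DS/H); rearrange for the unknown.
From Q* = √(2DS/H): H = 2DS / Q*² = 2 × 49,600 × 48.9 / 479.5² = 21.0981.

H ≈ $21.10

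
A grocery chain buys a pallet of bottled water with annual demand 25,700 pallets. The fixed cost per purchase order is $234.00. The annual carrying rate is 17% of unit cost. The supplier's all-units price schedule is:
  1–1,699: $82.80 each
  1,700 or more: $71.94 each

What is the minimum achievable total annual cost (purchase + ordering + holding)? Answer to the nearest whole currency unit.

Holding cost per unit per year at price C is H = 0.17·C.
Candidates are each tier's EOQ (if it falls in that tier) and each price-break quantity.
EOQ at $82.80 = 924.4 (feasible in tier 1): TC = 25,700×$82.80 + (25,700/924.4)×234 + (924.4/2)×0.17×$82.80 = $2,140,971.55.
EOQ at $71.94 = 991.7 < 1700, so use break Q=1700: TC = 25,700×$71.94 + (25,700/1700.0)×234 + (1700.0/2)×0.17×$71.94 = $1,862,790.86.
Lowest total cost among the candidates is at Q = 1700.0.

TC* ≈ $1,862,791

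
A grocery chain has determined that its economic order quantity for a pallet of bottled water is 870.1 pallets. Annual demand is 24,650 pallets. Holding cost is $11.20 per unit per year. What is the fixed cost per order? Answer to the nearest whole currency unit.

S ≈ $172

The basic EOQ model gives Q* = √(2DS/H); rearrange for the unknown.
From Q* = √(2DS/H): S = Q*²H / (2D) = 870.1² × 11.2 / (2 × 24,650) = 171.9925.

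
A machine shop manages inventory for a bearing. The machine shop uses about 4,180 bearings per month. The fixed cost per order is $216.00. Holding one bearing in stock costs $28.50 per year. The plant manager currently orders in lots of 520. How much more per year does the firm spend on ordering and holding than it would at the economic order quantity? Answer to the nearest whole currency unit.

Annual demand D = 4,180 × 12 = 50,160.
EOQ = √(2DS/H) = √(2 × 50,160 × 216 / 28.5) ≈ 871.96.
Cost at Q* = (D/Q*)S + (Q*/2)H = √(2DSH) ≈ $24,850.95.
Cost at Q = 520: (50,160/520)×216 + (520/2)×28.5 = $20,835.69 + $7,410.00 = $28,245.69.
Excess = $28,245.69 − $24,850.95 = $3,394.74.

Extra cost ≈ $3,395 per year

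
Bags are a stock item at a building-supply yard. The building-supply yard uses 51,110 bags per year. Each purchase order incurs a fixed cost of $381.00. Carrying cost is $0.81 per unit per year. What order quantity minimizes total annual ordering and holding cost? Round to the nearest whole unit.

EOQ = √(2DS / H) = √(2 × 51,110 × 381 / 0.81).
= √(38,945,820 / 0.81) = √48,081,259.2593 ≈ 6934.065.

Q* ≈ 6,934 bags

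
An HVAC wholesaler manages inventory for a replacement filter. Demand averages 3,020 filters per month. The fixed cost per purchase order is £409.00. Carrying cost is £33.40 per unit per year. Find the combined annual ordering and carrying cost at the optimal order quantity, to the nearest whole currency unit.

Annual demand D = 3,020 × 12 = 36,240.
Q* = √(2DS/H) = √(2 × 36,240 × 409 / 33.4) ≈ 942.10.
At the optimum the two cost components are equal, so total cost = 2·(Q*/2)H = Q*·H.
Minimum total = √(2DSH) = √(2 × 36,240 × 409 × 33.4) ≈ 31466.177.

TC* ≈ £31,466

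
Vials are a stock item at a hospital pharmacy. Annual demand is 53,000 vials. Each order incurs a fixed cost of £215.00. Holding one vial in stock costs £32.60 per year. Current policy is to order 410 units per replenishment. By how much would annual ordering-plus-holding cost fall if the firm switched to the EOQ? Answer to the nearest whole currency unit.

Extra cost ≈ £7,219 per year

EOQ = √(2DS/H) = √(2 × 53,000 × 215 / 32.6) ≈ 836.11.
Cost at Q* = (D/Q*)S + (Q*/2)H = √(2DSH) ≈ £27,257.18.
Cost at Q = 410: (53,000/410)×215 + (410/2)×32.6 = £27,792.68 + £6,683.00 = £34,475.68.
Excess = £34,475.68 − £27,257.18 = £7,218.50.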